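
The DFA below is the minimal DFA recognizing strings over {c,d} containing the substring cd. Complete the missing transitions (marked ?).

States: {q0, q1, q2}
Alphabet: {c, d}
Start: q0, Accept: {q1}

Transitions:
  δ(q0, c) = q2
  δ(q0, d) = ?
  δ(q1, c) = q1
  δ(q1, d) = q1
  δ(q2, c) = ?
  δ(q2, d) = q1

From the language and accept set, identify what each state tracks — q0: no c seen yet; q1: substring cd seen; q2: seen a c, waiting for d.
Each missing δ(q, a) is the state matching the new tracked value after reading a.
δ(q0, d) = q0; δ(q2, c) = q2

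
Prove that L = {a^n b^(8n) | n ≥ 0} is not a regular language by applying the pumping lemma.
Assume L is regular with pumping length p. Idea: pumping the a-block breaks the 1:8 ratio.
Choose s = a^p b^(8p) (length 9p ≥ p). By the pumping lemma, s = xyz with |xy| ≤ p, |y| > 0, so y = a^k with k ≥ 1. Then xy²z = a^(p+k) b^(8p). For this to be in L we would need 8p = 8(p+k), i.e. 8k = 0, contradicting k ≥ 1. So xy²z ∉ L.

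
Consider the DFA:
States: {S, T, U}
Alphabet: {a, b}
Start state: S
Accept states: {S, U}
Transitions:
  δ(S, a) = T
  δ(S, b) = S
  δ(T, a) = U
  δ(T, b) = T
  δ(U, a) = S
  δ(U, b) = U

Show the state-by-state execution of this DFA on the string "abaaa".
read 'a': S → T
  read 'b': T → T
  read 'a': T → U
  read 'a': U → S
  read 'a': S → T
S -> T -> T -> U -> S -> T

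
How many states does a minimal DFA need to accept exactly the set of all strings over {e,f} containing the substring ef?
By Myhill–Nerode, count the distinguishable equivalence classes: three classes — no e yet / e seen but no ef / ef seen.
3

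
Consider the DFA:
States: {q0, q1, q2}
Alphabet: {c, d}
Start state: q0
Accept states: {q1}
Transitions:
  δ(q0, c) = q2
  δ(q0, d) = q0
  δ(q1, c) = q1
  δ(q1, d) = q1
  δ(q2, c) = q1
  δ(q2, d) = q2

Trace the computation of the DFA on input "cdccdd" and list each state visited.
read 'c': q0 → q2
  read 'd': q2 → q2
  read 'c': q2 → q1
  read 'c': q1 → q1
  read 'd': q1 → q1
  read 'd': q1 → q1
q0 -> q2 -> q2 -> q1 -> q1 -> q1 -> q1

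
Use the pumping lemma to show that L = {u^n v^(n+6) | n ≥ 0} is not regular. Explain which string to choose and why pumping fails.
Assume L is regular with pumping length p. Idea: pumping the u-block breaks the fixed offset of 6.
Choose s = u^p v^(p+6) ∈ L. By the pumping lemma, s = xyz with |xy| ≤ p, |y| > 0, so y = u^k with k ≥ 1. Then xy²z = u^(p+k) v^(p+6). For this to be in L we would need p+6 = (p+k)+6, i.e. k = 0, contradicting k ≥ 1. So xy²z ∉ L.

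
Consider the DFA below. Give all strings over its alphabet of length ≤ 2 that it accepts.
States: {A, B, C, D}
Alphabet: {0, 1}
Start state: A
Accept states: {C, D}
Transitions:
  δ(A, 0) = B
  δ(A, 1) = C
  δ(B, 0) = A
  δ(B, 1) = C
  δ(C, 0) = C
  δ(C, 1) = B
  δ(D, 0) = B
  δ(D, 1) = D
1, 01, 10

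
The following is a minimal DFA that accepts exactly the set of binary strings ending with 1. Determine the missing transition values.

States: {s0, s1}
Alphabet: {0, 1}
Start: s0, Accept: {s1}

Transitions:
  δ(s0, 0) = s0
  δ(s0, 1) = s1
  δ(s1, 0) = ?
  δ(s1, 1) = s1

From the language and accept set, identify what each state tracks — s0: last symbol not 1; s1: last symbol is 1.
Each missing δ(q, a) is the state matching the new tracked value after reading a.
δ(s1, 0) = s0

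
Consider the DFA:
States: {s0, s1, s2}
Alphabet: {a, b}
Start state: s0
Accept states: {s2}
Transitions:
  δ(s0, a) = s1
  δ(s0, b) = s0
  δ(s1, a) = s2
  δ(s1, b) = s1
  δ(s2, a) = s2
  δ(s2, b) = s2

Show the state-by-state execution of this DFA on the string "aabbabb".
read 'a': s0 → s1
  read 'a': s1 → s2
  read 'b': s2 → s2
  read 'b': s2 → s2
  read 'a': s2 → s2
  read 'b': s2 → s2
  read 'b': s2 → s2
s0 -> s1 -> s2 -> s2 -> s2 -> s2 -> s2 -> s2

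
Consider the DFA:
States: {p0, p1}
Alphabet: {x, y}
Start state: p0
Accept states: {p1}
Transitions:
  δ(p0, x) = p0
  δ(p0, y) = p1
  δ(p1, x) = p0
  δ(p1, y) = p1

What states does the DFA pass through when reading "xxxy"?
read 'x': p0 → p0
  read 'x': p0 → p0
  read 'x': p0 → p0
  read 'y': p0 → p1
p0 -> p0 -> p0 -> p0 -> p1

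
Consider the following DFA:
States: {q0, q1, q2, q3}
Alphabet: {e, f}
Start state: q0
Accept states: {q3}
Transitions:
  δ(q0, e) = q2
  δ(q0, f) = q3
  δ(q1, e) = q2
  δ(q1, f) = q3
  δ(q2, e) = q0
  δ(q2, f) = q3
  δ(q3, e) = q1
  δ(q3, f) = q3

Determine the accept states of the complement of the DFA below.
Complement accept states = All states \ Original accept states
= {q0, q1, q2, q3} \ {q3}
{q0, q1, q2}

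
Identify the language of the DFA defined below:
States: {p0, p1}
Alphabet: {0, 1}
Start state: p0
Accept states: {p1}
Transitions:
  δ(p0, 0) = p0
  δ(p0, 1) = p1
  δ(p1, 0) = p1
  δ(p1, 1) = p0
Testing a few strings:
  '00' → reject
  '011' → reject
  '01' → accept
  '010' → accept
State roles: p0=even number of 1's so far; p1=odd number of 1's so far
All binary strings with an odd number of 1's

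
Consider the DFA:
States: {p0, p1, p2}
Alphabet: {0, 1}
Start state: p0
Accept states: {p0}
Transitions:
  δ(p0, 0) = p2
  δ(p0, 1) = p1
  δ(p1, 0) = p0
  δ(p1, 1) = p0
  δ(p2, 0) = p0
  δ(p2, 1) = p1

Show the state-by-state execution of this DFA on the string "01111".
read '0': p0 → p2
  read '1': p2 → p1
  read '1': p1 → p0
  read '1': p0 → p1
  read '1': p1 → p0
p0 -> p2 -> p1 -> p0 -> p1 -> p0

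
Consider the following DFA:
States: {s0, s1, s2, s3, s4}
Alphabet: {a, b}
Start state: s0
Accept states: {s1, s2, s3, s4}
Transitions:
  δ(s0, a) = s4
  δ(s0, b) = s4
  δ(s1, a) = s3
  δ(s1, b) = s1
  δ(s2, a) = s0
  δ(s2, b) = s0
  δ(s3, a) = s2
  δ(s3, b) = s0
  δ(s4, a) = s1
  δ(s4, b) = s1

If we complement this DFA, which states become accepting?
Complement accept states = All states \ Original accept states
= {s0, s1, s2, s3, s4} \ {s1, s2, s3, s4}
{s0}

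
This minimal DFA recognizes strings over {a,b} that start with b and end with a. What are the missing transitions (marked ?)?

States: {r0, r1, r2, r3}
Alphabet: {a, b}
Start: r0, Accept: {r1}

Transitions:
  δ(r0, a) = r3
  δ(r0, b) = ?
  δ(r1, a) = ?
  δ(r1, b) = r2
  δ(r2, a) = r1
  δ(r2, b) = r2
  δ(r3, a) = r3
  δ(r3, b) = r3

From the language and accept set, identify what each state tracks — r0: no input read; r1: started with b, last symbol a; r2: started with b, last symbol b; r3: started with a (dead).
Each missing δ(q, a) is the state matching the new tracked value after reading a.
δ(r0, b) = r2; δ(r1, a) = r1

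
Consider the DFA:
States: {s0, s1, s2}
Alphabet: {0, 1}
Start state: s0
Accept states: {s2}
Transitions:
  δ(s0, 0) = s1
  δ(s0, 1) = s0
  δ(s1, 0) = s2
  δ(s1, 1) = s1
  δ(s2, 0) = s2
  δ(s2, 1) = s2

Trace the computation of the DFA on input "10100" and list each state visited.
read '1': s0 → s0
  read '0': s0 → s1
  read '1': s1 → s1
  read '0': s1 → s2
  read '0': s2 → s2
s0 -> s0 -> s1 -> s1 -> s2 -> s2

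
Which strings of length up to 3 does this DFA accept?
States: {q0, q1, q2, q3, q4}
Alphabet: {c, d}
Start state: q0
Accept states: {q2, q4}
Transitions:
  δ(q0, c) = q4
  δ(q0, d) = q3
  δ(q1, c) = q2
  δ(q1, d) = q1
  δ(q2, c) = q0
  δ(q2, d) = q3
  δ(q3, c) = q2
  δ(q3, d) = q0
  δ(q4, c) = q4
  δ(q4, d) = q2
c, cc, cd, dc, ccc, ccd, ddc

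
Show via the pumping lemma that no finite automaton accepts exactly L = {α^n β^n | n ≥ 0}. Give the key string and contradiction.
Assume L is regular with pumping length p. Idea: pumping the α-block changes the count balance.
Choose s = α^p β^p (length 2p ≥ p). By the pumping lemma, s = xyz with |xy| ≤ p, |y| > 0. So y = α^k for some k > 0 (since xy is entirely within the α's). Pumping gives xy²z = α^(p+k) β^p, which is not in L since p+k ≠ p.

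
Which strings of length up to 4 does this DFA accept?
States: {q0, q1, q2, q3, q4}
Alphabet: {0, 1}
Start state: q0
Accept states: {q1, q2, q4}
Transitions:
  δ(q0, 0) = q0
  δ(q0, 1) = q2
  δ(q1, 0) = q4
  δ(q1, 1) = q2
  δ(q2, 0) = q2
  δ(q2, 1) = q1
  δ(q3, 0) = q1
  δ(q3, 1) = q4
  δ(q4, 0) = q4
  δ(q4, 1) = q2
1, 01, 10, 11, 001, 010, 011, 100, 101, 110, 111, 0001, 0010, 0011, 0100, 0101, 0110, 0111, 1000, 1001, 1010, 1011, 1100, 1101, 1110, 1111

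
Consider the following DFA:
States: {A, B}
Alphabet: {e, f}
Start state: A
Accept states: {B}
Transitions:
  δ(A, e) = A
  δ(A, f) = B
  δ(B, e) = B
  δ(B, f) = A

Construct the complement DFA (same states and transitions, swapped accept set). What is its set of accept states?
Complement accept states = All states \ Original accept states
= {A, B} \ {B}
{A}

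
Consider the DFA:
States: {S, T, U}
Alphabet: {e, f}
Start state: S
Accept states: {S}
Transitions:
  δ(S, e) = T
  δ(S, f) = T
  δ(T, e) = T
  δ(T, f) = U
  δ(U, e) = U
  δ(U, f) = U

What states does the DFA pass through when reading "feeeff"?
read 'f': S → T
  read 'e': T → T
  read 'e': T → T
  read 'e': T → T
  read 'f': T → U
  read 'f': U → U
S -> T -> T -> T -> T -> U -> U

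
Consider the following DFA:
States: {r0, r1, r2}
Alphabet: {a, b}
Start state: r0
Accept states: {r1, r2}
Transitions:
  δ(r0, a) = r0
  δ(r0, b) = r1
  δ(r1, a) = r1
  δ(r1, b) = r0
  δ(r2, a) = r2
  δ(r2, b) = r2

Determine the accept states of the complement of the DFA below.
Complement accept states = All states \ Original accept states
= {r0, r1, r2} \ {r1, r2}
{r0}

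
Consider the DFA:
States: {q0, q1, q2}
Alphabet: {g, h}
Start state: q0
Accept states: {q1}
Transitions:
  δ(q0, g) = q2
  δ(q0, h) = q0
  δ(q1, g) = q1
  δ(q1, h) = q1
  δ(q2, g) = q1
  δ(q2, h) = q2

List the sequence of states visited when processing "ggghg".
read 'g': q0 → q2
  read 'g': q2 → q1
  read 'g': q1 → q1
  read 'h': q1 → q1
  read 'g': q1 → q1
q0 -> q2 -> q1 -> q1 -> q1 -> q1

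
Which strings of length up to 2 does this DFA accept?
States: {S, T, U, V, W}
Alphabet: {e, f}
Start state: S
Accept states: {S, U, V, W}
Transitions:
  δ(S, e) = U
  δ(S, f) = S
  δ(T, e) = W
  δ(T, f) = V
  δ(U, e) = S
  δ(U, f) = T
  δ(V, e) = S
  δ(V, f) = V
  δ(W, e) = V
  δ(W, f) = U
ε, e, f, ee, fe, ff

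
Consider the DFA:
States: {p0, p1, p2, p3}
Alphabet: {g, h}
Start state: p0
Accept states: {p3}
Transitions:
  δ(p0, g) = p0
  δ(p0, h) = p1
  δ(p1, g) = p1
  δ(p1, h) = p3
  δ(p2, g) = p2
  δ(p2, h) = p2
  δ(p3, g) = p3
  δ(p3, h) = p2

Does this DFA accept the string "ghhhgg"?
Processing string "ghhhgg":
  p0 --g--> p0
  p0 --h--> p1
  p1 --h--> p3
  p3 --h--> p2
  p2 --g--> p2
  p2 --g--> p2
Final state: p2
Accept states: {p3}
No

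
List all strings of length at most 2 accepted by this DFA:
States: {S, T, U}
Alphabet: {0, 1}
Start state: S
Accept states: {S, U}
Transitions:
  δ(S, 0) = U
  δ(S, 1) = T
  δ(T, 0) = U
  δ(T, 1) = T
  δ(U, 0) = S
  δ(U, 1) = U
ε, 0, 00, 01, 10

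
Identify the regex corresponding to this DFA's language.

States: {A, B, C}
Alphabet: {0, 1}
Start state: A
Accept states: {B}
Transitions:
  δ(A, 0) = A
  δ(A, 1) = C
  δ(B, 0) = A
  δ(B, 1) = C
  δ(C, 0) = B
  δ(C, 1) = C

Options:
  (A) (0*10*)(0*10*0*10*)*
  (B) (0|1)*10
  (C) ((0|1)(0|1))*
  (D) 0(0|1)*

Check each option against the DFA on short strings; one disagreement eliminates an option:
  (A) (0*10*)(0*10*0*10*)*: on '1' the DFA goes A → C and rejects (C ∉ Accept), but the regex matches it → eliminate
  (B) (0|1)*10: agrees with the DFA on every string of length ≤ 6
  (C) ((0|1)(0|1))*: on ε the DFA stays in A and rejects (A ∉ Accept), but the regex matches it → eliminate
  (D) 0(0|1)*: on '0' the DFA goes A → A and rejects (A ∉ Accept), but the regex matches it → eliminate
Only (B) is consistent with the DFA.
(B) (0|1)*10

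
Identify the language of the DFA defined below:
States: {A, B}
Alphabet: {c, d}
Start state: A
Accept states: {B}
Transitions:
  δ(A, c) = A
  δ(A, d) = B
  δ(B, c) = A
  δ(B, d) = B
Testing a few strings:
  'dc' → reject
  'c' → reject
  'd' → accept
  'cdc' → reject
State roles: A=last symbol not d; B=last symbol is d
All strings over {c,d} ending with d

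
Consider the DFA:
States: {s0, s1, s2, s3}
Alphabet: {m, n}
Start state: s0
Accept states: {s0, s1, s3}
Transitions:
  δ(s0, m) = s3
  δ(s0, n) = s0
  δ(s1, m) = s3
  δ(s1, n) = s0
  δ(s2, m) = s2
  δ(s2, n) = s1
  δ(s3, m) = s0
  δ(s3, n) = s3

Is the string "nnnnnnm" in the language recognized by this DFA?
Processing string "nnnnnnm":
  s0 --n--> s0
  s0 --n--> s0
  s0 --n--> s0
  s0 --n--> s0
  s0 --n--> s0
  s0 --n--> s0
  s0 --m--> s3
Final state: s3
Accept states: {s0, s1, s3}
Yes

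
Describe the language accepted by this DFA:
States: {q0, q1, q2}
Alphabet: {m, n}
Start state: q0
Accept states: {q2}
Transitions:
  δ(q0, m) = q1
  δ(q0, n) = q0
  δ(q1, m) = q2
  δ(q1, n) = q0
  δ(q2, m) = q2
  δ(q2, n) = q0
Testing a few strings:
  'mnnm' → reject
  'nn' → reject
  'nmmm' → accept
  'nmm' → accept
State roles: q0=last symbol not m; q1=one trailing m; q2=two trailing m's
All strings over {m,n} ending with mm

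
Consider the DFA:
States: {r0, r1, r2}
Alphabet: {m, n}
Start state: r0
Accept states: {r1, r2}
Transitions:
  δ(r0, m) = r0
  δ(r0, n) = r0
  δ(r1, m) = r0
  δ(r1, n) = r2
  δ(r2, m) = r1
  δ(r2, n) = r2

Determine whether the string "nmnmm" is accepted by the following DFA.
Processing string "nmnmm":
  r0 --n--> r0
  r0 --m--> r0
  r0 --n--> r0
  r0 --m--> r0
  r0 --m--> r0
Final state: r0
Accept states: {r1, r2}
No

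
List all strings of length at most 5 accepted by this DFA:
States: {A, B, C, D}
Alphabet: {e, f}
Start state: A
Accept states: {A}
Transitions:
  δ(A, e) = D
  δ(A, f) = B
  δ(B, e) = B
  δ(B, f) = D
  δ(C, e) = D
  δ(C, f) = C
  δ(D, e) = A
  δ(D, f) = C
ε, ee, ffe, eeee, efee, fefe, eeffe, effee, feefe, ffeee, fffee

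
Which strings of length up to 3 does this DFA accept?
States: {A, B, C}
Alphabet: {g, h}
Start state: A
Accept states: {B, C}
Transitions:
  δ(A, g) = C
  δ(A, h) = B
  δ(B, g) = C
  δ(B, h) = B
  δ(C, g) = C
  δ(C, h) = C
g, h, gg, gh, hg, hh, ggg, ggh, ghg, ghh, hgg, hgh, hhg, hhh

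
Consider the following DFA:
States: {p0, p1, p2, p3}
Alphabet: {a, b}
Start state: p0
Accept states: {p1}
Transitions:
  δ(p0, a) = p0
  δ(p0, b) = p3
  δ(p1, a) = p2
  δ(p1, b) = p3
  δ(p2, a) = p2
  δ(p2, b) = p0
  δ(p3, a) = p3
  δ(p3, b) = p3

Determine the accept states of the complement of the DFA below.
Complement accept states = All states \ Original accept states
= {p0, p1, p2, p3} \ {p1}
{p0, p2, p3}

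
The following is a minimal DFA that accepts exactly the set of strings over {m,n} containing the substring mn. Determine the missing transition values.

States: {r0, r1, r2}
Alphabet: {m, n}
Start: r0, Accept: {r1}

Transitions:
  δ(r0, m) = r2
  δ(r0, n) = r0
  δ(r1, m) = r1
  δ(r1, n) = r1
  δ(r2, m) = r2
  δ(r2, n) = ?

From the language and accept set, identify what each state tracks — r0: no m seen yet; r1: substring mn seen; r2: seen a m, waiting for n.
Each missing δ(q, a) is the state matching the new tracked value after reading a.
δ(r2, n) = r1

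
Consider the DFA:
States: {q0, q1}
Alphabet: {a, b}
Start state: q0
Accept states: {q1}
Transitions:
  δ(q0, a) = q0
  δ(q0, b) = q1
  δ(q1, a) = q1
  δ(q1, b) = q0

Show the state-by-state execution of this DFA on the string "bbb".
read 'b': q0 → q1
  read 'b': q1 → q0
  read 'b': q0 → q1
q0 -> q1 -> q0 -> q1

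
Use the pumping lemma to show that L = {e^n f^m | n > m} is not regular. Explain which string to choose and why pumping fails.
Assume L is regular with pumping length p. Idea: pumping down the e-block drops the e-count to at most the f-count.
Choose s = e^(p+1) f^p ∈ L (|s| = 2p+1 ≥ p). By the pumping lemma, s = xyz with |xy| ≤ p, |y| > 0, so y = e^k with k ≥ 1. Take i = 0: xz = e^(p+1−k) f^p. Since k ≥ 1, p+1−k ≤ p, so the number of e's is no longer strictly greater than the number of f's, hence xz ∉ L.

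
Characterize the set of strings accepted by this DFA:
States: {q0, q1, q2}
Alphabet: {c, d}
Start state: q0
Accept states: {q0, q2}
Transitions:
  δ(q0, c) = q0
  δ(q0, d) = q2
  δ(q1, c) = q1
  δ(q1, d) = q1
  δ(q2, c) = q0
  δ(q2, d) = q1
Testing a few strings:
  'c' → accept
  'cc' → accept
  'd' → accept
  'dcd' → accept
State roles: q0=last symbol not d (ok); q1=saw dd (dead); q2=last symbol d (ok)
All strings over {c,d} with no two consecutive d's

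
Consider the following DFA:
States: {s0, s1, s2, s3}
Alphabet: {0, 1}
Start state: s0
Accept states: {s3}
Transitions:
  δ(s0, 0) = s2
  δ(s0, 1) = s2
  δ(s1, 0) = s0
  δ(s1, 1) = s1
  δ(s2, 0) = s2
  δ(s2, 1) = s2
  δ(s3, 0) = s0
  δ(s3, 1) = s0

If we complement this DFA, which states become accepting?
Complement accept states = All states \ Original accept states
= {s0, s1, s2, s3} \ {s3}
{s0, s1, s2}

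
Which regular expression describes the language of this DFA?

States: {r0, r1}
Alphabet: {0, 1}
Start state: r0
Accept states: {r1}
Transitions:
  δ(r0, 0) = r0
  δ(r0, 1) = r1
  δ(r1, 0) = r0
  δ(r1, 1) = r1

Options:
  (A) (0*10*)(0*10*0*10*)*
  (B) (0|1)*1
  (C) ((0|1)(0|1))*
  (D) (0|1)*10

Check each option against the DFA on short strings; one disagreement eliminates an option:
  (A) (0*10*)(0*10*0*10*)*: on '10' the DFA goes r0 → r1 → r0 and rejects (r0 ∉ Accept), but the regex matches it → eliminate
  (B) (0|1)*1: agrees with the DFA on every string of length ≤ 6
  (C) ((0|1)(0|1))*: on ε the DFA stays in r0 and rejects (r0 ∉ Accept), but the regex matches it → eliminate
  (D) (0|1)*10: on '1' the DFA goes r0 → r1 and accepts (r1 ∈ Accept), but the regex does not match it → eliminate
Only (B) is consistent with the DFA.
(B) (0|1)*1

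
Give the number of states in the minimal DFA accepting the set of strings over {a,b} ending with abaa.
By Myhill–Nerode, count the distinguishable equivalence classes: 5 classes — one per longest suffix of the input that is a prefix of 'abaa' (lengths 0 through 4); only the length-4 class is accepting.
5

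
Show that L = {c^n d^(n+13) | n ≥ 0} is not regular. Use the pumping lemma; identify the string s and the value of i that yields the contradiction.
Assume L is regular with pumping length p. Idea: pumping the c-block breaks the fixed offset of 13.
Choose s = c^p d^(p+13) ∈ L. By the pumping lemma, s = xyz with |xy| ≤ p, |y| > 0, so y = c^k with k ≥ 1. Then xy²z = c^(p+k) d^(p+13). For this to be in L we would need p+13 = (p+k)+13, i.e. k = 0, contradicting k ≥ 1. So xy²z ∉ L.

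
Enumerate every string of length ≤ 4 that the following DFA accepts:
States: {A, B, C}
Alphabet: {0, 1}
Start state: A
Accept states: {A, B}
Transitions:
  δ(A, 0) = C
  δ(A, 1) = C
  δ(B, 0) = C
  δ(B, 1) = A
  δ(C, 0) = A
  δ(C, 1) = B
ε, 00, 01, 10, 11, 011, 111, 0000, 0001, 0010, 0011, 0100, 0101, 1000, 1001, 1010, 1011, 1100, 1101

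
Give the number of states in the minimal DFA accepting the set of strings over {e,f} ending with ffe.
By Myhill–Nerode, count the distinguishable equivalence classes: 4 classes — one per longest suffix of the input that is a prefix of 'ffe' (lengths 0 through 3); only the length-3 class is accepting.
4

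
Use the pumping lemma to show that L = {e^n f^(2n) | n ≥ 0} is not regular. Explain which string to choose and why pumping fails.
Assume L is regular with pumping length p. Idea: pumping the e-block breaks the 1:2 ratio.
Choose s = e^p f^(2p) (length 3p ≥ p). By the pumping lemma, s = xyz with |xy| ≤ p, |y| > 0, so y = e^k with k ≥ 1. Then xy²z = e^(p+k) f^(2p). For this to be in L we would need 2p = 2(p+k), i.e. 2k = 0, contradicting k ≥ 1. So xy²z ∉ L.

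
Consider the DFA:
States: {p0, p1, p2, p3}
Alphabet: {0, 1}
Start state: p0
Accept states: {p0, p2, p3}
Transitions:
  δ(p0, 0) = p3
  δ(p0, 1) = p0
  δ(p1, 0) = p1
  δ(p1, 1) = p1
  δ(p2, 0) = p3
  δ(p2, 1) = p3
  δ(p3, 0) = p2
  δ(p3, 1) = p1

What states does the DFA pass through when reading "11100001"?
read '1': p0 → p0
  read '1': p0 → p0
  read '1': p0 → p0
  read '0': p0 → p3
  read '0': p3 → p2
  read '0': p2 → p3
  read '0': p3 → p2
  read '1': p2 → p3
p0 -> p0 -> p0 -> p0 -> p3 -> p2 -> p3 -> p2 -> p3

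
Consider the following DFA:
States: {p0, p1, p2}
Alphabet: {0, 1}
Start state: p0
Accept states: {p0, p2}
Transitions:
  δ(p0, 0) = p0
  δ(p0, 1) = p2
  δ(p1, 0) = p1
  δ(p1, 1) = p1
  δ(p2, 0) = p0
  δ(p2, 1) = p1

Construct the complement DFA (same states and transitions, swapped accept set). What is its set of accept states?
Complement accept states = All states \ Original accept states
= {p0, p1, p2} \ {p0, p2}
{p1}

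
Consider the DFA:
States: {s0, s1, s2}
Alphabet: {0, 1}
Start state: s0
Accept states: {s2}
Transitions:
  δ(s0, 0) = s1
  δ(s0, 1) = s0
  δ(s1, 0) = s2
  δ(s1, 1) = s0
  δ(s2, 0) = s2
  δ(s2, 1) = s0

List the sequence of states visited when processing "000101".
read '0': s0 → s1
  read '0': s1 → s2
  read '0': s2 → s2
  read '1': s2 → s0
  read '0': s0 → s1
  read '1': s1 → s0
s0 -> s1 -> s2 -> s2 -> s0 -> s1 -> s0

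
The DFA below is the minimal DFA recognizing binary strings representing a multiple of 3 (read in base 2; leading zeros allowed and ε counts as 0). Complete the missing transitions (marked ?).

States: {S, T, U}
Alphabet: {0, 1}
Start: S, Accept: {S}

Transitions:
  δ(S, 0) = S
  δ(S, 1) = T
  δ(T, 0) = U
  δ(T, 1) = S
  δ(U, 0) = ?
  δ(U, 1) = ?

From the language and accept set, identify what each state tracks — S: value ≡ 0 (mod 3); T: value ≡ 1 (mod 3); U: value ≡ 2 (mod 3).
Each missing δ(q, a) is the state matching the new tracked value after reading a.
δ(U, 0) = T; δ(U, 1) = U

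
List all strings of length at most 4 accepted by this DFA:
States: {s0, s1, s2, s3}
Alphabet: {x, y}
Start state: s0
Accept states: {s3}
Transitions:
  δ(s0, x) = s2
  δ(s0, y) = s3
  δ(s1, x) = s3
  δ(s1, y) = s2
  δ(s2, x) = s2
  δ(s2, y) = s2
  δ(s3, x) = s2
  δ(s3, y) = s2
y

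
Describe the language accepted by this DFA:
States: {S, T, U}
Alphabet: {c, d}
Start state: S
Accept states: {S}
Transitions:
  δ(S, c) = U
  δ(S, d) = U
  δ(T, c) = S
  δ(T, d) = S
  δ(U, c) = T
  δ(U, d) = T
Testing a few strings:
  'cd' → reject
  'dddd' → reject
  'ccc' → accept
  'ccd' → accept
State roles: S=length ≡ 0 (mod 3); T=length ≡ 2 (mod 3); U=length ≡ 1 (mod 3)
All strings over {c,d} whose length is a multiple of 3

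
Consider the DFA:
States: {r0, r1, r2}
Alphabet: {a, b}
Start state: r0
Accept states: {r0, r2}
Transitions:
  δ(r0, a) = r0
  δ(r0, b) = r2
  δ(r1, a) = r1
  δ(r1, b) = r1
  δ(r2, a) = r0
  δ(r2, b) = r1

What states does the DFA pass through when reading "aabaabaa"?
read 'a': r0 → r0
  read 'a': r0 → r0
  read 'b': r0 → r2
  read 'a': r2 → r0
  read 'a': r0 → r0
  read 'b': r0 → r2
  read 'a': r2 → r0
  read 'a': r0 → r0
r0 -> r0 -> r0 -> r2 -> r0 -> r0 -> r2 -> r0 -> r0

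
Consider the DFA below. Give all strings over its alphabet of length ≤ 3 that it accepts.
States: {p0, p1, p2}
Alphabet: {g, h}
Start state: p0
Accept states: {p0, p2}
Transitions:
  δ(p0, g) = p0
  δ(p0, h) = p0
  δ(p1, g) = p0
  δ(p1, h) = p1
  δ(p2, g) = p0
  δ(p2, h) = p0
ε, g, h, gg, gh, hg, hh, ggg, ggh, ghg, ghh, hgg, hgh, hhg, hhh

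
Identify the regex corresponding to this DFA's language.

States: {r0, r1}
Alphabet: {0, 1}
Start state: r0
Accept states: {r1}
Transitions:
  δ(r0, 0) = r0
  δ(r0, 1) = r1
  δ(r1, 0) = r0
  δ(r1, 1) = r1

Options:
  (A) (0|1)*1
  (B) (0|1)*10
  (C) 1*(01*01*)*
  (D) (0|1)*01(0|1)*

Check each option against the DFA on short strings; one disagreement eliminates an option:
  (A) (0|1)*1: agrees with the DFA on every string of length ≤ 6
  (B) (0|1)*10: on '1' the DFA goes r0 → r1 and accepts (r1 ∈ Accept), but the regex does not match it → eliminate
  (C) 1*(01*01*)*: on ε the DFA stays in r0 and rejects (r0 ∉ Accept), but the regex matches it → eliminate
  (D) (0|1)*01(0|1)*: on '1' the DFA goes r0 → r1 and accepts (r1 ∈ Accept), but the regex does not match it → eliminate
Only (A) is consistent with the DFA.
(A) (0|1)*1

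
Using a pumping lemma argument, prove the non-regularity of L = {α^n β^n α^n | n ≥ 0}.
Assume L is regular with pumping length p. Idea: pumping the first α-block unbalances it against the other two.
Choose s = α^p β^p α^p ∈ L (|s| = 3p ≥ p). By the pumping lemma, s = xyz with |xy| ≤ p, |y| > 0, so y = α^k with k ≥ 1, inside the first α-block. Then xy²z = α^(p+k) β^p α^p. The first block has length p+k ≠ p, so the three block lengths are no longer equal and xy²z ∉ L.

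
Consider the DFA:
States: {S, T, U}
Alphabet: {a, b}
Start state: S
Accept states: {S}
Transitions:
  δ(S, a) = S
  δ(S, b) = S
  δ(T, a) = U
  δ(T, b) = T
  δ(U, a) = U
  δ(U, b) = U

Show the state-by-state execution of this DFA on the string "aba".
read 'a': S → S
  read 'b': S → S
  read 'a': S → S
S -> S -> S -> S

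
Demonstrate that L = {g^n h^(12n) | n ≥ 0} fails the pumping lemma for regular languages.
Assume L is regular with pumping length p. Idea: pumping the g-block breaks the 1:12 ratio.
Choose s = g^p h^(12p) (length 13p ≥ p). By the pumping lemma, s = xyz with |xy| ≤ p, |y| > 0, so y = g^k with k ≥ 1. Then xy²z = g^(p+k) h^(12p). For this to be in L we would need 12p = 12(p+k), i.e. 12k = 0, contradicting k ≥ 1. So xy²z ∉ L.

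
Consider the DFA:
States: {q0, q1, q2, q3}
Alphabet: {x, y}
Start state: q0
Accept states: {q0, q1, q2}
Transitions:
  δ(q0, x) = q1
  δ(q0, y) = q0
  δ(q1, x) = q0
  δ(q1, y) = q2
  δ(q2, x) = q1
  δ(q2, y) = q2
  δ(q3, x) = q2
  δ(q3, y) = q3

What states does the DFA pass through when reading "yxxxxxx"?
read 'y': q0 → q0
  read 'x': q0 → q1
  read 'x': q1 → q0
  read 'x': q0 → q1
  read 'x': q1 → q0
  read 'x': q0 → q1
  read 'x': q1 → q0
q0 -> q0 -> q1 -> q0 -> q1 -> q0 -> q1 -> q0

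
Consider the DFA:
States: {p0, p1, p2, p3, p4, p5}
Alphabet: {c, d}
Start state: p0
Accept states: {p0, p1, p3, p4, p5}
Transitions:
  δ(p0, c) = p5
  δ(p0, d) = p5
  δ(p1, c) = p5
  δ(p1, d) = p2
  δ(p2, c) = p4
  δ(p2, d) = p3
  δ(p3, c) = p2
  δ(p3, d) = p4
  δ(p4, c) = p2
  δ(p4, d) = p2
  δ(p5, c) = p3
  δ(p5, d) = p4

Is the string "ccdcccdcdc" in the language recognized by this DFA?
Processing string "ccdcccdcdc":
  p0 --c--> p5
  p5 --c--> p3
  p3 --d--> p4
  p4 --c--> p2
  p2 --c--> p4
  p4 --c--> p2
  p2 --d--> p3
  p3 --c--> p2
  p2 --d--> p3
  p3 --c--> p2
Final state: p2
Accept states: {p0, p1, p3, p4, p5}
No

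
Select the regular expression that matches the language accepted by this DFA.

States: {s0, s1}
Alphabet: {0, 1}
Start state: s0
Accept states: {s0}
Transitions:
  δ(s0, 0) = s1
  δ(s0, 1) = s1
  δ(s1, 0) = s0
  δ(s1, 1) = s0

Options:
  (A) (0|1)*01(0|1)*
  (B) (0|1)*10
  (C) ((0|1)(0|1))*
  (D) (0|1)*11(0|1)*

Check each option against the DFA on short strings; one disagreement eliminates an option:
  (A) (0|1)*01(0|1)*: on ε the DFA stays in s0 and accepts (s0 ∈ Accept), but the regex does not match it → eliminate
  (B) (0|1)*10: on ε the DFA stays in s0 and accepts (s0 ∈ Accept), but the regex does not match it → eliminate
  (C) ((0|1)(0|1))*: agrees with the DFA on every string of length ≤ 6
  (D) (0|1)*11(0|1)*: on ε the DFA stays in s0 and accepts (s0 ∈ Accept), but the regex does not match it → eliminate
Only (C) is consistent with the DFA.
(C) ((0|1)(0|1))*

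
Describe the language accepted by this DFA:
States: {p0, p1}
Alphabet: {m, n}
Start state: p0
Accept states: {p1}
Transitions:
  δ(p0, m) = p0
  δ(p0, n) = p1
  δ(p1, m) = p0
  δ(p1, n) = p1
Testing a few strings:
  'nm' → reject
  'nmm' → reject
  'n' → accept
  'mn' → accept
State roles: p0=last symbol not n; p1=last symbol is n
All strings over {m,n} ending with n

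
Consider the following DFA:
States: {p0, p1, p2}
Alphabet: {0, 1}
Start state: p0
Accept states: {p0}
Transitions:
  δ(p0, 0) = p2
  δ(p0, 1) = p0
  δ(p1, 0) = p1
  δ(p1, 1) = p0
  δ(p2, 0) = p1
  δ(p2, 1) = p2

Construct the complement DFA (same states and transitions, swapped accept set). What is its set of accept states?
Complement accept states = All states \ Original accept states
= {p0, p1, p2} \ {p0}
{p1, p2}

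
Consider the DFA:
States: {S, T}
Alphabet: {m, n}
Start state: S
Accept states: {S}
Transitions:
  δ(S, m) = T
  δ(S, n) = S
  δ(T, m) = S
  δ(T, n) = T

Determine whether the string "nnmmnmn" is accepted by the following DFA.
Processing string "nnmmnmn":
  S --n--> S
  S --n--> S
  S --m--> T
  T --m--> S
  S --n--> S
  S --m--> T
  T --n--> T
Final state: T
Accept states: {S}
No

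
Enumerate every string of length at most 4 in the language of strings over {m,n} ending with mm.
mm, mmm, nmm, mmmm, mnmm, nmmm, nnmm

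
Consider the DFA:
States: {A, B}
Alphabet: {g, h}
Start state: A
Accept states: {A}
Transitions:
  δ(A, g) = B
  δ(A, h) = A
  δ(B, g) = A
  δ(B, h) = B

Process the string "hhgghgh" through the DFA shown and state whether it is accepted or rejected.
Processing string "hhgghgh":
  A --h--> A
  A --h--> A
  A --g--> B
  B --g--> A
  A --h--> A
  A --g--> B
  B --h--> B
Final state: B
Accept states: {A}
No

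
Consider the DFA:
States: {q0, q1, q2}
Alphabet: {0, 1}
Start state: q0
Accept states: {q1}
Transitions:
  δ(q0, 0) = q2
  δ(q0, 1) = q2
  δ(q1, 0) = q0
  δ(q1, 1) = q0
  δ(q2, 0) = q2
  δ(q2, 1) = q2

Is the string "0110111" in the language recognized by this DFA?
Processing string "0110111":
  q0 --0--> q2
  q2 --1--> q2
  q2 --1--> q2
  q2 --0--> q2
  q2 --1--> q2
  q2 --1--> q2
  q2 --1--> q2
Final state: q2
Accept states: {q1}
No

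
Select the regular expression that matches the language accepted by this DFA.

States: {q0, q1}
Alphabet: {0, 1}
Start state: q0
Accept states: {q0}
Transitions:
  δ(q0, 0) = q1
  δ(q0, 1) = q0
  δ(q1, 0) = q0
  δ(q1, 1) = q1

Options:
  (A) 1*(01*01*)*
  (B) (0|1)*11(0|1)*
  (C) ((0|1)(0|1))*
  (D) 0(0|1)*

Check each option against the DFA on short strings; one disagreement eliminates an option:
  (A) 1*(01*01*)*: agrees with the DFA on every string of length ≤ 6
  (B) (0|1)*11(0|1)*: on ε the DFA stays in q0 and accepts (q0 ∈ Accept), but the regex does not match it → eliminate
  (C) ((0|1)(0|1))*: on '1' the DFA goes q0 → q0 and accepts (q0 ∈ Accept), but the regex does not match it → eliminate
  (D) 0(0|1)*: on ε the DFA stays in q0 and accepts (q0 ∈ Accept), but the regex does not match it → eliminate
Only (A) is consistent with the DFA.
(A) 1*(01*01*)*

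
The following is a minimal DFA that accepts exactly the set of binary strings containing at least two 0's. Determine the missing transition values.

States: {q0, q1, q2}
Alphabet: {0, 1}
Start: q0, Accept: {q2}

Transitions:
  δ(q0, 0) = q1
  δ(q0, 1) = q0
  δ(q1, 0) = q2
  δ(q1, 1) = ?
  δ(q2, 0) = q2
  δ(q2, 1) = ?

From the language and accept set, identify what each state tracks — q0: zero 0's seen; q1: one 0 seen; q2: ≥ two 0's seen.
Each missing δ(q, a) is the state matching the new tracked value after reading a.
δ(q1, 1) = q1; δ(q2, 1) = q2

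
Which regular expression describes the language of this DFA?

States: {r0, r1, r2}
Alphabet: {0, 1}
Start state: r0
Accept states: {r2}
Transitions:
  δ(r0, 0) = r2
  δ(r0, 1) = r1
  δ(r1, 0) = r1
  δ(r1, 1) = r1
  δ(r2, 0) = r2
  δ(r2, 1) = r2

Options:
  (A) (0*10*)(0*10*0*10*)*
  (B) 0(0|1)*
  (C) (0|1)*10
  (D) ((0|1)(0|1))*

Check each option against the DFA on short strings; one disagreement eliminates an option:
  (A) (0*10*)(0*10*0*10*)*: on '0' the DFA goes r0 → r2 and accepts (r2 ∈ Accept), but the regex does not match it → eliminate
  (B) 0(0|1)*: agrees with the DFA on every string of length ≤ 6
  (C) (0|1)*10: on '0' the DFA goes r0 → r2 and accepts (r2 ∈ Accept), but the regex does not match it → eliminate
  (D) ((0|1)(0|1))*: on ε the DFA stays in r0 and rejects (r0 ∉ Accept), but the regex matches it → eliminate
Only (B) is consistent with the DFA.
(B) 0(0|1)*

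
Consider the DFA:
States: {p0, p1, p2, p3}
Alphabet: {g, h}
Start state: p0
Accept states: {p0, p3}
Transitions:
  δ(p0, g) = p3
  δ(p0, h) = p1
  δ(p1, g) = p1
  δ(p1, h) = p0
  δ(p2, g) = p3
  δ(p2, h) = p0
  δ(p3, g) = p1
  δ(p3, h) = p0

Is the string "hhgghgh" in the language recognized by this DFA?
Processing string "hhgghgh":
  p0 --h--> p1
  p1 --h--> p0
  p0 --g--> p3
  p3 --g--> p1
  p1 --h--> p0
  p0 --g--> p3
  p3 --h--> p0
Final state: p0
Accept states: {p0, p3}
Yes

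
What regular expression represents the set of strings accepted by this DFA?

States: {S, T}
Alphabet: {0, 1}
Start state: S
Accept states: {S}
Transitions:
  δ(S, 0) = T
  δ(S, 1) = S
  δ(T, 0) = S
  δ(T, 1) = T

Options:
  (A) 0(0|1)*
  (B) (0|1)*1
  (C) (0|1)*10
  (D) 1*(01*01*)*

Check each option against the DFA on short strings; one disagreement eliminates an option:
  (A) 0(0|1)*: on ε the DFA stays in S and accepts (S ∈ Accept), but the regex does not match it → eliminate
  (B) (0|1)*1: on ε the DFA stays in S and accepts (S ∈ Accept), but the regex does not match it → eliminate
  (C) (0|1)*10: on ε the DFA stays in S and accepts (S ∈ Accept), but the regex does not match it → eliminate
  (D) 1*(01*01*)*: agrees with the DFA on every string of length ≤ 6
Only (D) is consistent with the DFA.
(D) 1*(01*01*)*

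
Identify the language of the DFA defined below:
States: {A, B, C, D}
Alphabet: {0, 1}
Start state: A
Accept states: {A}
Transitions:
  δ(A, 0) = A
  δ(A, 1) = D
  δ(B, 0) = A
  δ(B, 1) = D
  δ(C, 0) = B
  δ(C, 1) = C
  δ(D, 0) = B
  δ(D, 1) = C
Testing a few strings:
  '1100' → accept
  '0111' → reject
  '001' → reject
  '101' → reject
State roles: A=value ≡ 0 (mod 4); B=value ≡ 2 (mod 4); C=value ≡ 3 (mod 4); D=value ≡ 1 (mod 4)
All binary strings representing a multiple of 4 (read in base 2; leading zeros allowed and ε counts as 0)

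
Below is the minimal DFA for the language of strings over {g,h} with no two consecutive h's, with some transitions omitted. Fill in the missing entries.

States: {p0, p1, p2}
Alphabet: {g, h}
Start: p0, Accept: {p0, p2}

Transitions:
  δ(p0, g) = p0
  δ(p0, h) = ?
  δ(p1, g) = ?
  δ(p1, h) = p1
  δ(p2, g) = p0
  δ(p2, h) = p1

From the language and accept set, identify what each state tracks — p0: last symbol not h (ok); p1: saw hh (dead); p2: last symbol h (ok).
Each missing δ(q, a) is the state matching the new tracked value after reading a.
δ(p0, h) = p2; δ(p1, g) = p1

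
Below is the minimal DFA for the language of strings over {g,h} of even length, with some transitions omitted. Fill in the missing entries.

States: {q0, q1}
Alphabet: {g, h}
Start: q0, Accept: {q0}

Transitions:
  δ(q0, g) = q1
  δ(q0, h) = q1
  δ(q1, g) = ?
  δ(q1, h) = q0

From the language and accept set, identify what each state tracks — q0: even length so far; q1: odd length so far.
Each missing δ(q, a) is the state matching the new tracked value after reading a.
δ(q1, g) = q0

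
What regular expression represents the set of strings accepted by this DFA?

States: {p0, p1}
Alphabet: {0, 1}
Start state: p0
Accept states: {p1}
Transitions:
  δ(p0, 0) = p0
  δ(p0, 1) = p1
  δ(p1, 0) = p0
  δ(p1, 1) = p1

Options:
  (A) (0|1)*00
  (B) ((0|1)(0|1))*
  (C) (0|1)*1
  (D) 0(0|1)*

Check each option against the DFA on short strings; one disagreement eliminates an option:
  (A) (0|1)*00: on '1' the DFA goes p0 → p1 and accepts (p1 ∈ Accept), but the regex does not match it → eliminate
  (B) ((0|1)(0|1))*: on ε the DFA stays in p0 and rejects (p0 ∉ Accept), but the regex matches it → eliminate
  (C) (0|1)*1: agrees with the DFA on every string of length ≤ 6
  (D) 0(0|1)*: on '0' the DFA goes p0 → p0 and rejects (p0 ∉ Accept), but the regex matches it → eliminate
Only (C) is consistent with the DFA.
(C) (0|1)*1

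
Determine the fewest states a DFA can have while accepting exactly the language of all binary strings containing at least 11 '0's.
By Myhill–Nerode, count the distinguishable equivalence classes: 12 classes — having seen 0, 1, …, 10, or ≥11 copies of '0'; any two classes i < j (j ≤ 11) are distinguished by the string 0^(11−j), which takes class j to 11 copies (accepted) but leaves class i below 11 (rejected).
12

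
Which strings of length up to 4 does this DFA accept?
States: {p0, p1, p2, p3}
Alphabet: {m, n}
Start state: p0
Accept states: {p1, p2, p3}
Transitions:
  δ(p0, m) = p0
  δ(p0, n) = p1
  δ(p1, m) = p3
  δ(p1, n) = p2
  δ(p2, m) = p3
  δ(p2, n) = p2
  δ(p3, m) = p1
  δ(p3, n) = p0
n, mn, nm, nn, mmn, mnm, mnn, nmm, nnm, nnn, mmmn, mmnm, mmnn, mnmm, mnnm, mnnn, nmmm, nmmn, nmnn, nnmm, nnnm, nnnn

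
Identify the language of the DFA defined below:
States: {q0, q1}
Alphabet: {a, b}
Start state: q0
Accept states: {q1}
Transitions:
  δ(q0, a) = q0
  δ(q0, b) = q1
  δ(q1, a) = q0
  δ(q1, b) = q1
Testing a few strings:
  'bb' → accept
  'baa' → reject
  'b' → accept
  'ab' → accept
State roles: q0=last symbol not b; q1=last symbol is b
All strings over {a,b} ending with b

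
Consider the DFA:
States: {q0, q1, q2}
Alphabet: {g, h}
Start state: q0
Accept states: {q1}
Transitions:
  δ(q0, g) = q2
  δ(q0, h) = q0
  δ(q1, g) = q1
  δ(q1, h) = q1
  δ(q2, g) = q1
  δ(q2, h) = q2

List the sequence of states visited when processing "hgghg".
read 'h': q0 → q0
  read 'g': q0 → q2
  read 'g': q2 → q1
  read 'h': q1 → q1
  read 'g': q1 → q1
q0 -> q0 -> q2 -> q1 -> q1 -> q1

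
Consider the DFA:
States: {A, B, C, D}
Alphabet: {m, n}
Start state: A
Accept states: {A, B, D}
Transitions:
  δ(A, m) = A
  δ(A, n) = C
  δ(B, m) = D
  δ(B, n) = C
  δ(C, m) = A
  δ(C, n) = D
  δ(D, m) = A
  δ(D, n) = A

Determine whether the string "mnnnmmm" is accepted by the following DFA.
Processing string "mnnnmmm":
  A --m--> A
  A --n--> C
  C --n--> D
  D --n--> A
  A --m--> A
  A --m--> A
  A --m--> A
Final state: A
Accept states: {A, B, D}
Yes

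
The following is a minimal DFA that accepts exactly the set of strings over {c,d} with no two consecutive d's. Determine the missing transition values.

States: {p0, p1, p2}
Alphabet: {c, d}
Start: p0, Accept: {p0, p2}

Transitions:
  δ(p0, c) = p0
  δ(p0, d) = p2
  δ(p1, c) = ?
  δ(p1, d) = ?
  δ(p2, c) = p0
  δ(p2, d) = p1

From the language and accept set, identify what each state tracks — p0: last symbol not d (ok); p1: saw dd (dead); p2: last symbol d (ok).
Each missing δ(q, a) is the state matching the new tracked value after reading a.
δ(p1, c) = p1; δ(p1, d) = p1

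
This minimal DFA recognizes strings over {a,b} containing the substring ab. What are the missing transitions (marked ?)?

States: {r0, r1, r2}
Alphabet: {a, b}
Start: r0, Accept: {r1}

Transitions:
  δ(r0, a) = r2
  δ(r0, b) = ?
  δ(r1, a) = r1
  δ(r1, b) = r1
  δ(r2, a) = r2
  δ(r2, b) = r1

From the language and accept set, identify what each state tracks — r0: no a seen yet; r1: substring ab seen; r2: seen a a, waiting for b.
Each missing δ(q, a) is the state matching the new tracked value after reading a.
δ(r0, b) = r0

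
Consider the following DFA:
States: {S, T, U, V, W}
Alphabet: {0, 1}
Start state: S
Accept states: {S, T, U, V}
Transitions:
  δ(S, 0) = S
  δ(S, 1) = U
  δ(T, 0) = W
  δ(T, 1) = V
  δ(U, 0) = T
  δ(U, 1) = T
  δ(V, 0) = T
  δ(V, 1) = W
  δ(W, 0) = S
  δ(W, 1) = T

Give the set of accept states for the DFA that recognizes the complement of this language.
Complement accept states = All states \ Original accept states
= {S, T, U, V, W} \ {S, T, U, V}
{W}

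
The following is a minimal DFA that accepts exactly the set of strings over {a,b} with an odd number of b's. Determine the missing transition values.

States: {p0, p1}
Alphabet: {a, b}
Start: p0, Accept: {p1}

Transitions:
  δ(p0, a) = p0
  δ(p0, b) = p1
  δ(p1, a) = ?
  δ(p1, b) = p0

From the language and accept set, identify what each state tracks — p0: even number of b's so far; p1: odd number of b's so far.
Each missing δ(q, a) is the state matching the new tracked value after reading a.
δ(p1, a) = p1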